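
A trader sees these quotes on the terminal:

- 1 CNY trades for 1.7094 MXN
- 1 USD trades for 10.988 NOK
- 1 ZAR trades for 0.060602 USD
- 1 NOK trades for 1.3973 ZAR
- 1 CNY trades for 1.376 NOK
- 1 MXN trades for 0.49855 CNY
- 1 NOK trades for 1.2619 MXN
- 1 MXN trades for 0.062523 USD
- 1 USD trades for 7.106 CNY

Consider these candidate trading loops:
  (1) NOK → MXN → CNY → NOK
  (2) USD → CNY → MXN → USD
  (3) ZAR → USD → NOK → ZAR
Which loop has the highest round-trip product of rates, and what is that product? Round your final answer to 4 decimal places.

0.9305

(1) 1.2619 × 0.49855 × 1.376 = 0.86567
(2) 7.106 × 1.7094 × 0.062523 = 0.75947
(3) 0.060602 × 10.988 × 1.3973 = 0.93045
Highest is cycle (3) at 0.9305 (≤1, no arbitrage).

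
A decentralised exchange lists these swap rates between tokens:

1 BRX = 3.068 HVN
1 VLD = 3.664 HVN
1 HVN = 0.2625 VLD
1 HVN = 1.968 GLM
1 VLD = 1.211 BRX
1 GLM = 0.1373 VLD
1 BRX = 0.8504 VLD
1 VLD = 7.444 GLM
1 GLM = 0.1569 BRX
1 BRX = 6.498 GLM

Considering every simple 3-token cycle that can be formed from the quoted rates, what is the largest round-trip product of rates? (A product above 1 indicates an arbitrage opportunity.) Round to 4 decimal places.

GLM→VLD→BRX→GLM: 0.1373 × 1.211 × 6.498 = 1.08042
GLM→BRX→VLD→GLM: 0.1569 × 0.8504 × 7.444 = 0.99324
GLM→VLD→HVN→GLM: 0.1373 × 3.664 × 1.968 = 0.99004
VLD→BRX→HVN→VLD: 1.211 × 3.068 × 0.2625 = 0.97528
GLM→BRX→HVN→GLM: 0.1569 × 3.068 × 1.968 = 0.94733
Maximum is GLM→VLD→BRX→GLM at 1.0804; arbitrage exists.

1.0804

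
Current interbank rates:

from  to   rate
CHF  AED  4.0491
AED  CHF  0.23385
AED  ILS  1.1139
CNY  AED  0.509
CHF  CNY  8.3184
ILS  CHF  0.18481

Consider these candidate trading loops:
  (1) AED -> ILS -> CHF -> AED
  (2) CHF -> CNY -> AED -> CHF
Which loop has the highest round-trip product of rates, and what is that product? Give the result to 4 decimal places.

0.9901

(1) 1.1139 × 0.18481 × 4.0491 = 0.83355
(2) 8.3184 × 0.509 × 0.23385 = 0.99014
Highest is cycle (2) at 0.9901 (≤1, no arbitrage).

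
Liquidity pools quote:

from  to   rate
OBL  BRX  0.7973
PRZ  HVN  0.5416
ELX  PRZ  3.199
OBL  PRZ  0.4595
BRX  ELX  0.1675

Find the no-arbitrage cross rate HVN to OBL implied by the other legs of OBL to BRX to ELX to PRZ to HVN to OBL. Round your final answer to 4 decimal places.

Known legs of the cycle: 0.7973 × 0.1675 × 3.199 × 0.5416 = 0.2313819470186
For no arbitrage the full-cycle product must be 1, so the missing rate is 1 / 0.2313819470186 ≈ 4.321858.

4.3219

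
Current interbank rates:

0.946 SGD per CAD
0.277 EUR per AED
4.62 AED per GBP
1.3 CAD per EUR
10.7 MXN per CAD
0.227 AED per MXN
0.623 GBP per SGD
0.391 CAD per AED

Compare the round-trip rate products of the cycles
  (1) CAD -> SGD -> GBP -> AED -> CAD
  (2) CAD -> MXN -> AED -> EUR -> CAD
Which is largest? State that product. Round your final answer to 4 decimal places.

(1) 0.946 × 0.623 × 4.62 × 0.391 = 1.06463
(2) 10.7 × 0.227 × 0.277 × 1.3 = 0.87465
Highest is cycle (1) at 1.0646 (>1, arbitrage).

1.0646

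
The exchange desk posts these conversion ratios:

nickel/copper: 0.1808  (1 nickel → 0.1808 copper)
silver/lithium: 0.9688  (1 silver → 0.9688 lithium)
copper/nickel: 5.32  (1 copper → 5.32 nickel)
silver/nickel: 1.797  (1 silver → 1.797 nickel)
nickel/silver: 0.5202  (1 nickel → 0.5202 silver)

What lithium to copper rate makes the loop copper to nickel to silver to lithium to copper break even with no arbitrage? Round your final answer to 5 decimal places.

0.37298

Known legs of the cycle: 5.32 × 0.5202 × 0.9688 = 2.6811191232
For no arbitrage the full-cycle product must be 1, so the missing rate is 1 / 2.6811191232 ≈ 0.3729786.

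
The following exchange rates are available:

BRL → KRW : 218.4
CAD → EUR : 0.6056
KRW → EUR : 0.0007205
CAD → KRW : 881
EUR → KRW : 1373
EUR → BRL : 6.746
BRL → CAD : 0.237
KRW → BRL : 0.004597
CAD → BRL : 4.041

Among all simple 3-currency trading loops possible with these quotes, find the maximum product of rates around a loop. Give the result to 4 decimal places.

KRW→EUR→BRL→KRW: 0.0007205 × 6.746 × 218.4 = 1.06153
BRL→CAD→EUR→BRL: 0.237 × 0.6056 × 6.746 = 0.96823
KRW→BRL→CAD→KRW: 0.004597 × 0.237 × 881 = 0.95984
Maximum is KRW→EUR→BRL→KRW at 1.0615; arbitrage exists.

1.0615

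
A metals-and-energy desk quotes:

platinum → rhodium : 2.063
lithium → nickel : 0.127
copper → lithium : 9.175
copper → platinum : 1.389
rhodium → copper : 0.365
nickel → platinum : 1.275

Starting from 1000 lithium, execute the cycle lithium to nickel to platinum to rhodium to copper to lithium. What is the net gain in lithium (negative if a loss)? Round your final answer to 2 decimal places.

118.70

1000 lithium × 0.127 = 127 nickel
127 nickel × 1.275 = 161.925 platinum
161.925 platinum × 2.063 = 334.051275 rhodium
334.051275 rhodium × 0.365 = 121.928715375 copper
121.928715375 copper × 9.175 = 1118.695963565625 lithium
Net change: 1118.695963565625 − 1000 = 118.695963565625 lithium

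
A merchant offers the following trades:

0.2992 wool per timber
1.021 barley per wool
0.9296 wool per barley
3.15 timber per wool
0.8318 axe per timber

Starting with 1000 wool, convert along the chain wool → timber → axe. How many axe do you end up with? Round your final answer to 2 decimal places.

2620.17

1000 wool × 3.15 = 3150 timber
3150 timber × 0.8318 = 2620.17 axe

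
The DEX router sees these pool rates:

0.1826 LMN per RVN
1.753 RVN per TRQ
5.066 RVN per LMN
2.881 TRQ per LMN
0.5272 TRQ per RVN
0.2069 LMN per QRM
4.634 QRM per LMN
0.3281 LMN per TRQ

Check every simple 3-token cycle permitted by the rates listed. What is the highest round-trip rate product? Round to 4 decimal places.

0.9222

LMN→TRQ→RVN→LMN: 2.881 × 1.753 × 0.1826 = 0.92220
LMN→RVN→TRQ→LMN: 5.066 × 0.5272 × 0.3281 = 0.87629
Maximum is LMN→TRQ→RVN→LMN at 0.9222; no arbitrage — every cycle loses value.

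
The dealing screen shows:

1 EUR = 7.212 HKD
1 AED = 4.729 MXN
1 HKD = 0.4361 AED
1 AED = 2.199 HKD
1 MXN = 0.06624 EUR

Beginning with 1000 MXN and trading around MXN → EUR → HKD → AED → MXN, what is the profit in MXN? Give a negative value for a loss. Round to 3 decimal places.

-14.784

1000 MXN × 0.06624 = 66.24 EUR
66.24 EUR × 7.212 = 477.72288 HKD
477.72288 HKD × 0.4361 = 208.334947968 AED
208.334947968 AED × 4.729 = 985.215968940672 MXN
Net change: 985.215968940672 − 1000 = -14.784031059328 MXN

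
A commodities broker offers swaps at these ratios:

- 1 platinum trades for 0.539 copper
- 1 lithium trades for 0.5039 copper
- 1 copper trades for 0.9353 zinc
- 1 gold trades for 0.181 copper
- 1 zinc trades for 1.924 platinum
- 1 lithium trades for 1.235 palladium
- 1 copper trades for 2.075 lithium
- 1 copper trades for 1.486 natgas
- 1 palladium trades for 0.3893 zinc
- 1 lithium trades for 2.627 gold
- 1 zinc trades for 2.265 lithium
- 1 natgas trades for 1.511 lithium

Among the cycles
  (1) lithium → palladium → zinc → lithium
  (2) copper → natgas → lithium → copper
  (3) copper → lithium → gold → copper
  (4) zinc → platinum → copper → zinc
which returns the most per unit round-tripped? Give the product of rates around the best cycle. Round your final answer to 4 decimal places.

(1) 1.235 × 0.3893 × 2.265 = 1.08898
(2) 1.486 × 1.511 × 0.5039 = 1.13143
(3) 2.075 × 2.627 × 0.181 = 0.98664
(4) 1.924 × 0.539 × 0.9353 = 0.96994
Highest is cycle (2) at 1.1314 (>1, arbitrage).

1.1314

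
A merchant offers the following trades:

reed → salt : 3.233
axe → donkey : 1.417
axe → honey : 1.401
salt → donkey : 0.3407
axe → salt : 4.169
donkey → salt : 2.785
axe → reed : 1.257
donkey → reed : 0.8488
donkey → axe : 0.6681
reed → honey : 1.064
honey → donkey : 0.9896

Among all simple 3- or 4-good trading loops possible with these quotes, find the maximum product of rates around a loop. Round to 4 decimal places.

0.9490

salt→donkey→axe→salt: 0.3407 × 0.6681 × 4.169 = 0.94895
salt→donkey→reed→salt: 0.3407 × 0.8488 × 3.233 = 0.93494
honey→donkey→axe→honey: 0.9896 × 0.6681 × 1.401 = 0.92627
salt→donkey→axe→reed→salt: 0.3407 × 0.6681 × 1.257 × 3.233 = 0.92503
honey→donkey→reed→honey: 0.9896 × 0.8488 × 1.064 = 0.89373
honey→donkey→axe→reed→honey: 0.9896 × 0.6681 × 1.257 × 1.064 = 0.88426
Maximum is salt→donkey→axe→salt at 0.9490; no arbitrage — every cycle loses value.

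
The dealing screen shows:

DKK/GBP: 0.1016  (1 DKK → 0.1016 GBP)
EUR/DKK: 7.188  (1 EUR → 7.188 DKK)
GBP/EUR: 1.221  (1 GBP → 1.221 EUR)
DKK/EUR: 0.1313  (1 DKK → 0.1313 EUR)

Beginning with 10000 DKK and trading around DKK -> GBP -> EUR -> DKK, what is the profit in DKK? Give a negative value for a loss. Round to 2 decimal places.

-1083.03

10000 DKK × 0.1016 = 1016 GBP
1016 GBP × 1.221 = 1240.536 EUR
1240.536 EUR × 7.188 = 8916.972768 DKK
Net change: 8916.972768 − 10000 = -1083.027232 DKK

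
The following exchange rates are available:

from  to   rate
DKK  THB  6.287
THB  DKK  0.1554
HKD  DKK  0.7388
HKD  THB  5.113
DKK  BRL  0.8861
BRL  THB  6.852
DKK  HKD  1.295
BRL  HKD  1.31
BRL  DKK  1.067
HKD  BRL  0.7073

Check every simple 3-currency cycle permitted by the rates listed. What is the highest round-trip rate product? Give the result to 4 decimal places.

1.0290

HKD→THB→DKK→HKD: 5.113 × 0.1554 × 1.295 = 1.02896
HKD→BRL→DKK→HKD: 0.7073 × 1.067 × 1.295 = 0.97732
DKK→BRL→THB→DKK: 0.8861 × 6.852 × 0.1554 = 0.94352
HKD→DKK→BRL→HKD: 0.7388 × 0.8861 × 1.31 = 0.85759
Maximum is HKD→THB→DKK→HKD at 1.0290; arbitrage exists.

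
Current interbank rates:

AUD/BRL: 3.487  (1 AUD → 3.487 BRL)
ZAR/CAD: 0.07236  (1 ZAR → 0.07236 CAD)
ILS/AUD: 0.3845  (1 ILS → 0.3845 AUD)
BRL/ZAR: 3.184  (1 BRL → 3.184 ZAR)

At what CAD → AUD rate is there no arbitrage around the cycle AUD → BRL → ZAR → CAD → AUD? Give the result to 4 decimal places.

1.2447

Known legs of the cycle: 3.487 × 3.184 × 0.07236 = 0.80338471488
For no arbitrage the full-cycle product must be 1, so the missing rate is 1 / 0.80338471488 ≈ 1.244734.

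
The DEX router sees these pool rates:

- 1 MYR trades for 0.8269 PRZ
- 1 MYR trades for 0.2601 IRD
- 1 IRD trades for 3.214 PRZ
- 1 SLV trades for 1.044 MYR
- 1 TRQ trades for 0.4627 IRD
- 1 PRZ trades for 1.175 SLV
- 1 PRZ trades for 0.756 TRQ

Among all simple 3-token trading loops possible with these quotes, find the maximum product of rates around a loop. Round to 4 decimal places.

1.1243

PRZ→TRQ→IRD→PRZ: 0.756 × 0.4627 × 3.214 = 1.12426
MYR→PRZ→SLV→MYR: 0.8269 × 1.175 × 1.044 = 1.01436
Maximum is PRZ→TRQ→IRD→PRZ at 1.1243; arbitrage exists.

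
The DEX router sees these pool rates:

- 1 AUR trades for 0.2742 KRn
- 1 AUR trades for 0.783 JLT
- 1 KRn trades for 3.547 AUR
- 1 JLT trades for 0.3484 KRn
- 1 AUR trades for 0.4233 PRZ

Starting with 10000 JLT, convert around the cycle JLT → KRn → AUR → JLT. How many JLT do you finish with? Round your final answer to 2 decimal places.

9676.12

10000 JLT × 0.3484 = 3484 KRn
3484 KRn × 3.547 = 12357.748 AUR
12357.748 AUR × 0.783 = 9676.116684 JLT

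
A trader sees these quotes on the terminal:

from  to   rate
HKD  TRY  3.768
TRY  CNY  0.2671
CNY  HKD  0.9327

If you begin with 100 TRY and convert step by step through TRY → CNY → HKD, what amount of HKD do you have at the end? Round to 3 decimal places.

24.912

100 TRY × 0.2671 = 26.71 CNY
26.71 CNY × 0.9327 = 24.912417 HKD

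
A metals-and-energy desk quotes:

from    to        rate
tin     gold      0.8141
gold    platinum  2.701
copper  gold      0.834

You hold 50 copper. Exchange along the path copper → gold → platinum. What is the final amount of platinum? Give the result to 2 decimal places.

50 copper × 0.834 = 41.7 gold
41.7 gold × 2.701 = 112.6317 platinum

112.63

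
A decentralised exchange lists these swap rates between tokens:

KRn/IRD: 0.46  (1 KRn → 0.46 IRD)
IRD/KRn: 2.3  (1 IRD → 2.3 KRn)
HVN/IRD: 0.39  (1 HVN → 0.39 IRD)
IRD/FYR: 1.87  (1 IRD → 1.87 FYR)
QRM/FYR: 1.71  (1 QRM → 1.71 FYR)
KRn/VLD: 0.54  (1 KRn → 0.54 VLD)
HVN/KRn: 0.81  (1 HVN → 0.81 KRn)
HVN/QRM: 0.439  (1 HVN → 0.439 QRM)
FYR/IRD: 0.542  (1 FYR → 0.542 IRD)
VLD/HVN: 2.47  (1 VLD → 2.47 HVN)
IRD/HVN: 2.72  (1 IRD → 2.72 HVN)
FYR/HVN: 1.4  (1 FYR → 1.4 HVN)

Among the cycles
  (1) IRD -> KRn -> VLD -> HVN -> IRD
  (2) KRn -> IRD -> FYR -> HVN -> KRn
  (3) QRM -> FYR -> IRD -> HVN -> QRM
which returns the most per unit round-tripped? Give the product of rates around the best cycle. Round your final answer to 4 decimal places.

1.1964

(1) 2.3 × 0.54 × 2.47 × 0.39 = 1.19642
(2) 0.46 × 1.87 × 1.4 × 0.81 = 0.97547
(3) 1.71 × 0.542 × 2.72 × 0.439 = 1.10670
Highest is cycle (1) at 1.1964 (>1, arbitrage).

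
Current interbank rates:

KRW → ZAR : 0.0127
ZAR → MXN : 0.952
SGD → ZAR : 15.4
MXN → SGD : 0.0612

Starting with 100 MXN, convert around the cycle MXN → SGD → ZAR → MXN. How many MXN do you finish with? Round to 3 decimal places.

89.724

100 MXN × 0.0612 = 6.12 SGD
6.12 SGD × 15.4 = 94.248 ZAR
94.248 ZAR × 0.952 = 89.724096 MXN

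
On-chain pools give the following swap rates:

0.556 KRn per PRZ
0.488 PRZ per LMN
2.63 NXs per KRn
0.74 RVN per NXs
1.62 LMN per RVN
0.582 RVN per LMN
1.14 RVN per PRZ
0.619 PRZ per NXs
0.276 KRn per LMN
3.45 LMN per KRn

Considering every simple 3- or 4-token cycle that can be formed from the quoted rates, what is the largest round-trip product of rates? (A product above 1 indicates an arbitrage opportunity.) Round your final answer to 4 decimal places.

0.9361

PRZ→KRn→LMN→PRZ: 0.556 × 3.45 × 0.488 = 0.93608
PRZ→KRn→NXs→PRZ: 0.556 × 2.63 × 0.619 = 0.90515
PRZ→RVN→LMN→PRZ: 1.14 × 1.62 × 0.488 = 0.90124
LMN→KRn→NXs→RVN→LMN: 0.276 × 2.63 × 0.74 × 1.62 = 0.87018
Maximum is PRZ→KRn→LMN→PRZ at 0.9361; no arbitrage — every cycle loses value.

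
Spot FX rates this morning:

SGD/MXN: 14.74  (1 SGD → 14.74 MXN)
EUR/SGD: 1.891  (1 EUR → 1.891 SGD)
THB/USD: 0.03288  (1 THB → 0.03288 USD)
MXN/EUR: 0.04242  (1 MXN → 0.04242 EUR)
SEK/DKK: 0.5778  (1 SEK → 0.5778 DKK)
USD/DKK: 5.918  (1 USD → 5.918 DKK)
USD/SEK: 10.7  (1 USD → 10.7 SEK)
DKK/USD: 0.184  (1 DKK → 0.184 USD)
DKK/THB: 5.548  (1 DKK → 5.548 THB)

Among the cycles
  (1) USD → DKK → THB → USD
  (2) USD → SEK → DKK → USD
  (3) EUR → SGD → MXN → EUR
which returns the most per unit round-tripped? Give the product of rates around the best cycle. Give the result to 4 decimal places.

1.1824

(1) 5.918 × 5.548 × 0.03288 = 1.07955
(2) 10.7 × 0.5778 × 0.184 = 1.13757
(3) 1.891 × 14.74 × 0.04242 = 1.18239
Highest is cycle (3) at 1.1824 (>1, arbitrage).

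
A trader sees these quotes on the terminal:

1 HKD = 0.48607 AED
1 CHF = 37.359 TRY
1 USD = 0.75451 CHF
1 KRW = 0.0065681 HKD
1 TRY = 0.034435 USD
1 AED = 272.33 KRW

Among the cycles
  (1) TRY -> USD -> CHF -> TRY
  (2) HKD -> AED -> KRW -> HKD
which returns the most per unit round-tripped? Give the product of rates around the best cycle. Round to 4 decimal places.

0.9706

(1) 0.034435 × 0.75451 × 37.359 = 0.97064
(2) 0.48607 × 272.33 × 0.0065681 = 0.86943
Highest is cycle (1) at 0.9706 (≤1, no arbitrage).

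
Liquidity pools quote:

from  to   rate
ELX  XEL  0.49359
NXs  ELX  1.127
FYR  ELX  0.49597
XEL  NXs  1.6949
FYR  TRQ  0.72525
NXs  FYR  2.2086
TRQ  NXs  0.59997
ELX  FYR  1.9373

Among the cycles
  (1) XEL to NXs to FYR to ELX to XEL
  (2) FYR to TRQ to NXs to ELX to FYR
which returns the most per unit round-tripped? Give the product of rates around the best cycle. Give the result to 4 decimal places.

(1) 1.6949 × 2.2086 × 0.49597 × 0.49359 = 0.91640
(2) 0.72525 × 0.59997 × 1.127 × 1.9373 = 0.95003
Highest is cycle (2) at 0.9500 (≤1, no arbitrage).

0.9500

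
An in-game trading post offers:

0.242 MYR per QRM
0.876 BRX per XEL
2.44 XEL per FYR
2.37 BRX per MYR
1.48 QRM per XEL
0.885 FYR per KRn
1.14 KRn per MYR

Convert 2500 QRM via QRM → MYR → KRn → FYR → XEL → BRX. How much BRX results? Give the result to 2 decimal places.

2500 QRM × 0.242 = 605 MYR
605 MYR × 1.14 = 689.7 KRn
689.7 KRn × 0.885 = 610.3845 FYR
610.3845 FYR × 2.44 = 1489.33818 XEL
1489.33818 XEL × 0.876 = 1304.66024568 BRX

1304.66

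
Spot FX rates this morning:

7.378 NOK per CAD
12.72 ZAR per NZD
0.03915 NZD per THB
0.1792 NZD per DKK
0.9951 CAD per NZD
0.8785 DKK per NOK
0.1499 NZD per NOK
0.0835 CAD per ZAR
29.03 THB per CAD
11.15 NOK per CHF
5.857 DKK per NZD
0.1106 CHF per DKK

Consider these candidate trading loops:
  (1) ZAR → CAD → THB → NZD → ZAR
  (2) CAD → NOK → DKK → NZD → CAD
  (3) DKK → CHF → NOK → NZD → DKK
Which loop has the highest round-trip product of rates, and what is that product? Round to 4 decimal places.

1.2071

(1) 0.0835 × 29.03 × 0.03915 × 12.72 = 1.20713
(2) 7.378 × 0.8785 × 0.1792 × 0.9951 = 1.15581
(3) 0.1106 × 11.15 × 0.1499 × 5.857 = 1.08270
Highest is cycle (1) at 1.2071 (>1, arbitrage).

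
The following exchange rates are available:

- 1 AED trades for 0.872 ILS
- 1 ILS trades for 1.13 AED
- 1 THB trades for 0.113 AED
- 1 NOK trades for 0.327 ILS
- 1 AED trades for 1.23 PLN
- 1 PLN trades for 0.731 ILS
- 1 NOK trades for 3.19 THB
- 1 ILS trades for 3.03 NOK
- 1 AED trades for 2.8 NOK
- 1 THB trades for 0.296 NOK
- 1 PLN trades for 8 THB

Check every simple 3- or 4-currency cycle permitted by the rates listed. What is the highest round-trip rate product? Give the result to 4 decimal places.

1.1119

THB→AED→PLN→THB: 0.113 × 1.23 × 8 = 1.11192
AED→NOK→ILS→AED: 2.8 × 0.327 × 1.13 = 1.03463
PLN→ILS→AED→PLN: 0.731 × 1.13 × 1.23 = 1.01602
THB→AED→NOK→THB: 0.113 × 2.8 × 3.19 = 1.00932
THB→AED→ILS→NOK→THB: 0.113 × 0.872 × 3.03 × 3.19 = 0.95242
Maximum is THB→AED→PLN→THB at 1.1119; arbitrage exists.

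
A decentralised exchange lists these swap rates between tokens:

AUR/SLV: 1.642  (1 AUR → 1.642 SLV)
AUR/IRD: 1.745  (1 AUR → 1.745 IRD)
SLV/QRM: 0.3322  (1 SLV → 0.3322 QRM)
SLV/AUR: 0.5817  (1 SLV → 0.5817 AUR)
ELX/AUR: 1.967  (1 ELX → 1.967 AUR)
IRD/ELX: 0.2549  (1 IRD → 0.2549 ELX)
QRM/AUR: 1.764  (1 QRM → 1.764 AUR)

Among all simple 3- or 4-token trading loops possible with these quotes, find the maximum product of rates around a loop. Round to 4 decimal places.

0.9622

SLV→QRM→AUR→SLV: 0.3322 × 1.764 × 1.642 = 0.96221
ELX→AUR→IRD→ELX: 1.967 × 1.745 × 0.2549 = 0.87492
Maximum is SLV→QRM→AUR→SLV at 0.9622; no arbitrage — every cycle loses value.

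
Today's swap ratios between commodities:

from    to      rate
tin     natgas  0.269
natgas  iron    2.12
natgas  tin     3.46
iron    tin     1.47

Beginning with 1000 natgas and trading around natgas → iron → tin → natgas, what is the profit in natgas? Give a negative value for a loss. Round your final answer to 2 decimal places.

-161.69

1000 natgas × 2.12 = 2120 iron
2120 iron × 1.47 = 3116.4 tin
3116.4 tin × 0.269 = 838.3116 natgas
Net change: 838.3116 − 1000 = -161.6884 natgas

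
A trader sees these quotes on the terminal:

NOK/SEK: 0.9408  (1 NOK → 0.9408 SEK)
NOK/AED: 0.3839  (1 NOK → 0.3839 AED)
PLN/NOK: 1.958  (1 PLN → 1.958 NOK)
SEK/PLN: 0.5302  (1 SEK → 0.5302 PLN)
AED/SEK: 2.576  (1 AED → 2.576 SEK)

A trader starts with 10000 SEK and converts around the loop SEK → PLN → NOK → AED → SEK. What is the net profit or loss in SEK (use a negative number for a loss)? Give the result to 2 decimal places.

10000 SEK × 0.5302 = 5302 PLN
5302 PLN × 1.958 = 10381.316 NOK
10381.316 NOK × 0.3839 = 3985.3872124 AED
3985.3872124 AED × 2.576 = 10266.3574591424 SEK
Net change: 10266.3574591424 − 10000 = 266.3574591424 SEK

266.36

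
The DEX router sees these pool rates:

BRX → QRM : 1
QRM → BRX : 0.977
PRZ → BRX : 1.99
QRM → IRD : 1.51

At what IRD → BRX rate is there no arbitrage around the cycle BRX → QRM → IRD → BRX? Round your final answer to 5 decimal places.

0.66225

Known legs of the cycle: 1 × 1.51 = 1.51
For no arbitrage the full-cycle product must be 1, so the missing rate is 1 / 1.51 ≈ 0.6622517.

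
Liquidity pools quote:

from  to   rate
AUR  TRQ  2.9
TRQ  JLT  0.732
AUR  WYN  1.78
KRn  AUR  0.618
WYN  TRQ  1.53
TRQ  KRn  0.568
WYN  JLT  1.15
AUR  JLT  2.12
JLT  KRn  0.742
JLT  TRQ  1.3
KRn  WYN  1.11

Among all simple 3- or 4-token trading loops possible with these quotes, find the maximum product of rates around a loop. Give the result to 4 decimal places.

1.0180

AUR→TRQ→KRn→AUR: 2.9 × 0.568 × 0.618 = 1.01797
AUR→TRQ→JLT→KRn→AUR: 2.9 × 0.732 × 0.742 × 0.618 = 0.97342
AUR→JLT→KRn→AUR: 2.12 × 0.742 × 0.618 = 0.97214
AUR→JLT→TRQ→KRn→AUR: 2.12 × 1.3 × 0.568 × 0.618 = 0.96742
KRn→WYN→TRQ→KRn: 1.11 × 1.53 × 0.568 = 0.96463
AUR→WYN→TRQ→KRn→AUR: 1.78 × 1.53 × 0.568 × 0.618 = 0.95598
KRn→WYN→JLT→KRn: 1.11 × 1.15 × 0.742 = 0.94716
KRn→WYN→JLT→TRQ→KRn: 1.11 × 1.15 × 1.3 × 0.568 = 0.94257
AUR→WYN→JLT→KRn→AUR: 1.78 × 1.15 × 0.742 × 0.618 = 0.93866
KRn→WYN→TRQ→JLT→KRn: 1.11 × 1.53 × 0.732 × 0.742 = 0.92242
Maximum is AUR→TRQ→KRn→AUR at 1.0180; arbitrage exists.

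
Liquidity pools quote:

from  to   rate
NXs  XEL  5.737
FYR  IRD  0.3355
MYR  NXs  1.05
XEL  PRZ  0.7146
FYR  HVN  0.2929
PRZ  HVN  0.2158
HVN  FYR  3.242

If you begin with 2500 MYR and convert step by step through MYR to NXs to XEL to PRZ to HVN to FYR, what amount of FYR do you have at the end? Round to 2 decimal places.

2500 MYR × 1.05 = 2625 NXs
2625 NXs × 5.737 = 15059.625 XEL
15059.625 XEL × 0.7146 = 10761.608025 PRZ
10761.608025 PRZ × 0.2158 = 2322.355011795 HVN
2322.355011795 HVN × 3.242 = 7529.07494823939 FYR

7529.07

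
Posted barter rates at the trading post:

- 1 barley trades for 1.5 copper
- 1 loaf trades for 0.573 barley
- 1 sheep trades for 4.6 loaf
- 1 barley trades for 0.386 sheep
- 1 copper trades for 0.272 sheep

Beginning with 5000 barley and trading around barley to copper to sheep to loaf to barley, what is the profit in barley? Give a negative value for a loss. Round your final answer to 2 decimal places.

377.03

5000 barley × 1.5 = 7500 copper
7500 copper × 0.272 = 2040 sheep
2040 sheep × 4.6 = 9384 loaf
9384 loaf × 0.573 = 5377.032 barley
Net change: 5377.032 − 5000 = 377.032 barley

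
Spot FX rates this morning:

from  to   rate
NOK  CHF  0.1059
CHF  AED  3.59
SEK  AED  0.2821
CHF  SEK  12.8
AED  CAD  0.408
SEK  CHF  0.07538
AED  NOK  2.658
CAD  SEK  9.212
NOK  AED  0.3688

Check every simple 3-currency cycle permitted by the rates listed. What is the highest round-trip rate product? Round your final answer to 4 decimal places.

AED→CAD→SEK→AED: 0.408 × 9.212 × 0.2821 = 1.06027
AED→NOK→CHF→AED: 2.658 × 0.1059 × 3.59 = 1.01052
Maximum is AED→CAD→SEK→AED at 1.0603; arbitrage exists.

1.0603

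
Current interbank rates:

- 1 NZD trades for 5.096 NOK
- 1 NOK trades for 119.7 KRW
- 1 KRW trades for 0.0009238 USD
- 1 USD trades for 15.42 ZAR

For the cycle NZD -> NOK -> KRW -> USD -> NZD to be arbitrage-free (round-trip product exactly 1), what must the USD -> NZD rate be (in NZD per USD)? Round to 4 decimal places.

Known legs of the cycle: 5.096 × 119.7 × 0.0009238 = 0.56350987056
For no arbitrage the full-cycle product must be 1, so the missing rate is 1 / 0.56350987056 ≈ 1.774592.

1.7746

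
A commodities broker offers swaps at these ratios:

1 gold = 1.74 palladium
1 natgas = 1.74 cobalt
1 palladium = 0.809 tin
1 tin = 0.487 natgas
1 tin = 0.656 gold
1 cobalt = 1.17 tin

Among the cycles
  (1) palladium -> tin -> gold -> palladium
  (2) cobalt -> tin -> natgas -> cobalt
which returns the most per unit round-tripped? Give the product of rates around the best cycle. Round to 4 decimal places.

0.9914

(1) 0.809 × 0.656 × 1.74 = 0.92342
(2) 1.17 × 0.487 × 1.74 = 0.99143
Highest is cycle (2) at 0.9914 (≤1, no arbitrage).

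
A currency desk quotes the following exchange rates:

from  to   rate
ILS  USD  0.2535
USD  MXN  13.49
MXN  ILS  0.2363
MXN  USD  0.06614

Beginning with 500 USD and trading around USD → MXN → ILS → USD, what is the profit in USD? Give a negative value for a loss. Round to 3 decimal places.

500 USD × 13.49 = 6745 MXN
6745 MXN × 0.2363 = 1593.8435 ILS
1593.8435 ILS × 0.2535 = 404.03932725 USD
Net change: 404.03932725 − 500 = -95.96067275 USD

-95.961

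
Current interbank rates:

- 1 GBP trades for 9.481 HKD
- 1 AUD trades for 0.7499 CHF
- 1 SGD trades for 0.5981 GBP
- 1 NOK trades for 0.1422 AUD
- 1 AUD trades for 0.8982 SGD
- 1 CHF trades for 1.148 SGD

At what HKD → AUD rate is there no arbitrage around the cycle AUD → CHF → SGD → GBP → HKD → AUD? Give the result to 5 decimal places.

0.20485

Known legs of the cycle: 0.7499 × 1.148 × 0.5981 × 9.481 = 4.88172364881572
For no arbitrage the full-cycle product must be 1, so the missing rate is 1 / 4.88172364881572 ≈ 0.2048457.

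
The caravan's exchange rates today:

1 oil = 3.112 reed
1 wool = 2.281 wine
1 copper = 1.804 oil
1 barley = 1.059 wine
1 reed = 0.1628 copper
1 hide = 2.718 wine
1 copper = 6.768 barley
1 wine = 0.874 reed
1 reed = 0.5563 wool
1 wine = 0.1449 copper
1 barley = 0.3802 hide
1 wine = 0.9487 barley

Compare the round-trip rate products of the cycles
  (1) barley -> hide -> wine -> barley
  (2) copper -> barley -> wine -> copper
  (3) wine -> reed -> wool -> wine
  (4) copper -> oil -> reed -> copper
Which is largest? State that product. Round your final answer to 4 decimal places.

1.1090

(1) 0.3802 × 2.718 × 0.9487 = 0.98037
(2) 6.768 × 1.059 × 0.1449 = 1.03854
(3) 0.874 × 0.5563 × 2.281 = 1.10904
(4) 1.804 × 3.112 × 0.1628 = 0.91397
Highest is cycle (3) at 1.1090 (>1, arbitrage).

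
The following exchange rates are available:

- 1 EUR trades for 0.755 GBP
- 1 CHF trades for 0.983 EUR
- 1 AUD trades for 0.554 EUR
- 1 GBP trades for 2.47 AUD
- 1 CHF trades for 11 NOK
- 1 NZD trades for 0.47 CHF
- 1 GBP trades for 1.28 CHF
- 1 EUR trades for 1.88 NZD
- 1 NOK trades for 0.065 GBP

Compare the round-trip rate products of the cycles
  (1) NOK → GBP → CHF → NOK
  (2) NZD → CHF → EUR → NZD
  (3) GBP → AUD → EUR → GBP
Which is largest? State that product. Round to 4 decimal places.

(1) 0.065 × 1.28 × 11 = 0.91520
(2) 0.47 × 0.983 × 1.88 = 0.86858
(3) 2.47 × 0.554 × 0.755 = 1.03313
Highest is cycle (3) at 1.0331 (>1, arbitrage).

1.0331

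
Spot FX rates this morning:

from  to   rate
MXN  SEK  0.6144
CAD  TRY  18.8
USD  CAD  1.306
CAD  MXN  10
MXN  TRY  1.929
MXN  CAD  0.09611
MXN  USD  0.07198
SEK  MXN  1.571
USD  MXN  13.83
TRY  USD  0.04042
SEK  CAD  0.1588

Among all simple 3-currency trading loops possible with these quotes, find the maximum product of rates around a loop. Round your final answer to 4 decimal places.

1.0783

TRY→USD→MXN→TRY: 0.04042 × 13.83 × 1.929 = 1.07833
TRY→USD→CAD→TRY: 0.04042 × 1.306 × 18.8 = 0.99242
SEK→CAD→MXN→SEK: 0.1588 × 10 × 0.6144 = 0.97567
CAD→MXN→USD→CAD: 10 × 0.07198 × 1.306 = 0.94006
Maximum is TRY→USD→MXN→TRY at 1.0783; arbitrage exists.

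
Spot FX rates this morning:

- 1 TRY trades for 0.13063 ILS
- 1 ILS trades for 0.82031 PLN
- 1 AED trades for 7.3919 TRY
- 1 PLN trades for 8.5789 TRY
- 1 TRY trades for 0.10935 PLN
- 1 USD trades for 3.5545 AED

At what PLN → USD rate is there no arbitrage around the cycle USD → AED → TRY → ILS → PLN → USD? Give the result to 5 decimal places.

Known legs of the cycle: 3.5545 × 7.3919 × 0.13063 × 0.82031 = 2.815500016653014815
For no arbitrage the full-cycle product must be 1, so the missing rate is 1 / 2.815500016653014815 ≈ 0.3551767.

0.35518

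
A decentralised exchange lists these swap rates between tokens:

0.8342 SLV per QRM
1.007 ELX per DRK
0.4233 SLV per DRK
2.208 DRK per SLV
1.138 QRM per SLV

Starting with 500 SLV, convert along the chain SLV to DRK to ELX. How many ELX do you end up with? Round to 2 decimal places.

500 SLV × 2.208 = 1104 DRK
1104 DRK × 1.007 = 1111.728 ELX

1111.73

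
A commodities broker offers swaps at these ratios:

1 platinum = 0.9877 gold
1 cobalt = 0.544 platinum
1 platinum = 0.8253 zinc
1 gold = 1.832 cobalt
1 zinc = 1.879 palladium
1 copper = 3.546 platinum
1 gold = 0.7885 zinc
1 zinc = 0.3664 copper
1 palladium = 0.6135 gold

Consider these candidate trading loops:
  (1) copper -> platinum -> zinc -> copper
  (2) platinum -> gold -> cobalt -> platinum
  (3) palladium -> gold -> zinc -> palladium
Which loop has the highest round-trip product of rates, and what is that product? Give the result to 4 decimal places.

(1) 3.546 × 0.8253 × 0.3664 = 1.07227
(2) 0.9877 × 1.832 × 0.544 = 0.98435
(3) 0.6135 × 0.7885 × 1.879 = 0.90896
Highest is cycle (1) at 1.0723 (>1, arbitrage).

1.0723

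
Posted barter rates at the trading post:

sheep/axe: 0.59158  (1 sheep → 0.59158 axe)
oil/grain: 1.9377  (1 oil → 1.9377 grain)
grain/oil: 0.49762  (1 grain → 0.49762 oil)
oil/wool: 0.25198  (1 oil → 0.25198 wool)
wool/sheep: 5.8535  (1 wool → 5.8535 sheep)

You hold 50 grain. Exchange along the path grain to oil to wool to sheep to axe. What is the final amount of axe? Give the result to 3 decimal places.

21.710

50 grain × 0.49762 = 24.881 oil
24.881 oil × 0.25198 = 6.26951438 wool
6.26951438 wool × 5.8535 = 36.69860242333 sheep
36.69860242333 sheep × 0.59158 = 21.7101592215935614 axe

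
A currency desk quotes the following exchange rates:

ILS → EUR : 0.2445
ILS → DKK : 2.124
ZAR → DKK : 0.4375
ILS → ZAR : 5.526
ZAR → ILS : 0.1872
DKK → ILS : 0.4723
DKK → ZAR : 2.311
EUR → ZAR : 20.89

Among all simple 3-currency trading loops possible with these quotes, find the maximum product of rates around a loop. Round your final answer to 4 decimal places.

ILS→ZAR→DKK→ILS: 5.526 × 0.4375 × 0.4723 = 1.14184
ILS→EUR→ZAR→ILS: 0.2445 × 20.89 × 0.1872 = 0.95614
ILS→DKK→ZAR→ILS: 2.124 × 2.311 × 0.1872 = 0.91888
Maximum is ILS→ZAR→DKK→ILS at 1.1418; arbitrage exists.

1.1418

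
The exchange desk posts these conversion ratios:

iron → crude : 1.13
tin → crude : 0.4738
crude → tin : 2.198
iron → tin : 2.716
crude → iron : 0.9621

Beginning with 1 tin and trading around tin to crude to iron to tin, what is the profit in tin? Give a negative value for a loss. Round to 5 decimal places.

1 tin × 0.4738 = 0.4738 crude
0.4738 crude × 0.9621 = 0.45584298 iron
0.45584298 iron × 2.716 = 1.23806953368 tin
Net change: 1.23806953368 − 1 = 0.23806953368 tin

0.23807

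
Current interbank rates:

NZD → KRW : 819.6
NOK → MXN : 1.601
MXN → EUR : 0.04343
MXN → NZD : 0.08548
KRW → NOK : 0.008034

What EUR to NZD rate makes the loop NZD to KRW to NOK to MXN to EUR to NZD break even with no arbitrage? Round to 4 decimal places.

Known legs of the cycle: 819.6 × 0.008034 × 1.601 × 0.04343 = 0.457841270864952
For no arbitrage the full-cycle product must be 1, so the missing rate is 1 / 0.457841270864952 ≈ 2.184163.

2.1842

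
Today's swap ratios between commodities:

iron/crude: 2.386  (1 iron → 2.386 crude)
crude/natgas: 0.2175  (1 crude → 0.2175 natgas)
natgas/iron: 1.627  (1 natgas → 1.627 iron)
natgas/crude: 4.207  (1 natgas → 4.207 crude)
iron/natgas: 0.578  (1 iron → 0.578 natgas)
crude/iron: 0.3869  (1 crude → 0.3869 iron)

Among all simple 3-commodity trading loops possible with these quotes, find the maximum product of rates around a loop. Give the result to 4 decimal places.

natgas→crude→iron→natgas: 4.207 × 0.3869 × 0.578 = 0.94080
natgas→iron→crude→natgas: 1.627 × 2.386 × 0.2175 = 0.84434
Maximum is natgas→crude→iron→natgas at 0.9408; no arbitrage — every cycle loses value.

0.9408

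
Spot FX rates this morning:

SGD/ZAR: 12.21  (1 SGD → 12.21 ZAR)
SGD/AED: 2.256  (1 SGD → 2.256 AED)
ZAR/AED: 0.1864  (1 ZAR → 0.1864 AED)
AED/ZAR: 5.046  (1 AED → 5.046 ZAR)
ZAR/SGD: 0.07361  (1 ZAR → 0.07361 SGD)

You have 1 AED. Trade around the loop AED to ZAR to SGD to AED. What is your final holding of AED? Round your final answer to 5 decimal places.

0.83796

1 AED × 5.046 = 5.046 ZAR
5.046 ZAR × 0.07361 = 0.37143606 SGD
0.37143606 SGD × 2.256 = 0.83795975136 AED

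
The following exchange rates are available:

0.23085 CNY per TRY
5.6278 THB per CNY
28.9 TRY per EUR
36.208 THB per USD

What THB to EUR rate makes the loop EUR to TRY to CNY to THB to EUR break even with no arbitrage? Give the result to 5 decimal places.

Known legs of the cycle: 28.9 × 0.23085 × 5.6278 = 37.546233507
For no arbitrage the full-cycle product must be 1, so the missing rate is 1 / 37.546233507 ≈ 0.0266338.

0.02663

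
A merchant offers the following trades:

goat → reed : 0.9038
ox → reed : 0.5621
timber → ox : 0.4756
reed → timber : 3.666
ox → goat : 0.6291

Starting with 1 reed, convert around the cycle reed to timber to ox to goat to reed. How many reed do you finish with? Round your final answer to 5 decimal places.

0.99135

1 reed × 3.666 = 3.666 timber
3.666 timber × 0.4756 = 1.7435496 ox
1.7435496 ox × 0.6291 = 1.09686705336 goat
1.09686705336 goat × 0.9038 = 0.991348442826768 reed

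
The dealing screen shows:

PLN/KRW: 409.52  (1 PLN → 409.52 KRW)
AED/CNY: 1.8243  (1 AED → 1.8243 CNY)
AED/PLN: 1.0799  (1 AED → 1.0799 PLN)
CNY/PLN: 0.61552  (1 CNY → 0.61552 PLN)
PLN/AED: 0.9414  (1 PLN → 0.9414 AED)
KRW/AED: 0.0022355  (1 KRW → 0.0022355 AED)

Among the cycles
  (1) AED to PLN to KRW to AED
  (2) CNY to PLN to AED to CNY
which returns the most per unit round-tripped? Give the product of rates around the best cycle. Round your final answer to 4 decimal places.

1.0571

(1) 1.0799 × 409.52 × 0.0022355 = 0.98863
(2) 0.61552 × 0.9414 × 1.8243 = 1.05709
Highest is cycle (2) at 1.0571 (>1, arbitrage).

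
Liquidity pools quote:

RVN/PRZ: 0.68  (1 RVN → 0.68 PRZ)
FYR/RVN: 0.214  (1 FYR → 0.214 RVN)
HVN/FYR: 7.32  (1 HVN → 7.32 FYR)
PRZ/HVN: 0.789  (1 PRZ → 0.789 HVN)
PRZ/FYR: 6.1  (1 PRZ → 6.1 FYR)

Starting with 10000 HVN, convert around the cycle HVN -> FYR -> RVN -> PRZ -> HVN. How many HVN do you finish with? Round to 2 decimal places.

8404.48

10000 HVN × 7.32 = 73200 FYR
73200 FYR × 0.214 = 15664.8 RVN
15664.8 RVN × 0.68 = 10652.064 PRZ
10652.064 PRZ × 0.789 = 8404.478496 HVN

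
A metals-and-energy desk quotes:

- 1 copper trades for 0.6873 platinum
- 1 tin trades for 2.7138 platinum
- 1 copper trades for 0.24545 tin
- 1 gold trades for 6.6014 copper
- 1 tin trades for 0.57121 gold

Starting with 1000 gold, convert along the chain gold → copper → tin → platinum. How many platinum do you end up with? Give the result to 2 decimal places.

1000 gold × 6.6014 = 6601.4 copper
6601.4 copper × 0.24545 = 1620.31363 tin
1620.31363 tin × 2.7138 = 4397.207129094 platinum

4397.21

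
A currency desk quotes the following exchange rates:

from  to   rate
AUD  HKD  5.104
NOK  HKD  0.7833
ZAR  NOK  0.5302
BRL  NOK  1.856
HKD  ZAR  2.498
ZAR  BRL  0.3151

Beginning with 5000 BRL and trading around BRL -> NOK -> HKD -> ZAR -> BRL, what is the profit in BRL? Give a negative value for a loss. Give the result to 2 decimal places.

721.59

5000 BRL × 1.856 = 9280 NOK
9280 NOK × 0.7833 = 7269.024 HKD
7269.024 HKD × 2.498 = 18158.021952 ZAR
18158.021952 ZAR × 0.3151 = 5721.5927170752 BRL
Net change: 5721.5927170752 − 5000 = 721.5927170752 BRL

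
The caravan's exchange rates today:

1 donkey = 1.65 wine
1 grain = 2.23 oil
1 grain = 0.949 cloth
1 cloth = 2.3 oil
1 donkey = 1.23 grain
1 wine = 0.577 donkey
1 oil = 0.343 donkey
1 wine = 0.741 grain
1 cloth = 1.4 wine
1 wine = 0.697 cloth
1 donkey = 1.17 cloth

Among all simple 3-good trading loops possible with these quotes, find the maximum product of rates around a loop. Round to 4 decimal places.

grain→cloth→wine→grain: 0.949 × 1.4 × 0.741 = 0.98449
cloth→wine→donkey→cloth: 1.4 × 0.577 × 1.17 = 0.94513
grain→oil→donkey→grain: 2.23 × 0.343 × 1.23 = 0.94081
oil→donkey→cloth→oil: 0.343 × 1.17 × 2.3 = 0.92301
Maximum is grain→cloth→wine→grain at 0.9845; no arbitrage — every cycle loses value.

0.9845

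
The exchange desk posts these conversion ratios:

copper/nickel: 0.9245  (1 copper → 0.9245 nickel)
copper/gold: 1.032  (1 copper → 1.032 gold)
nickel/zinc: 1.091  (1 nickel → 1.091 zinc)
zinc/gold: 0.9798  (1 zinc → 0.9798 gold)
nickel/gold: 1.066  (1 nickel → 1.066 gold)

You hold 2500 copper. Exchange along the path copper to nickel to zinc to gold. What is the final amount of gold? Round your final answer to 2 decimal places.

2500 copper × 0.9245 = 2311.25 nickel
2311.25 nickel × 1.091 = 2521.57375 zinc
2521.57375 zinc × 0.9798 = 2470.63796025 gold

2470.64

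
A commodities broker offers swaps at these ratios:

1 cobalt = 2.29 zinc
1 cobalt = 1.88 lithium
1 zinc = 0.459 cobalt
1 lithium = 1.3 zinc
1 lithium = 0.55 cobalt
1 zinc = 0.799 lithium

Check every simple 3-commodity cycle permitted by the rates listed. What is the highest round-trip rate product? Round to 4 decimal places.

lithium→zinc→cobalt→lithium: 1.3 × 0.459 × 1.88 = 1.12180
lithium→cobalt→zinc→lithium: 0.55 × 2.29 × 0.799 = 1.00634
Maximum is lithium→zinc→cobalt→lithium at 1.1218; arbitrage exists.

1.1218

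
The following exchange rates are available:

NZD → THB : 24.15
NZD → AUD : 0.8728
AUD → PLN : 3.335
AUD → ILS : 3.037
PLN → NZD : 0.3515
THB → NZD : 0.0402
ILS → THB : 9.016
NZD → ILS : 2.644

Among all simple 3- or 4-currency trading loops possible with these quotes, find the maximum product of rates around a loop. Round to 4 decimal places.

AUD→PLN→NZD→AUD: 3.335 × 0.3515 × 0.8728 = 1.02314
ILS→THB→NZD→AUD→ILS: 9.016 × 0.0402 × 0.8728 × 3.037 = 0.96073
ILS→THB→NZD→ILS: 9.016 × 0.0402 × 2.644 = 0.95830
Maximum is AUD→PLN→NZD→AUD at 1.0231; arbitrage exists.

1.0231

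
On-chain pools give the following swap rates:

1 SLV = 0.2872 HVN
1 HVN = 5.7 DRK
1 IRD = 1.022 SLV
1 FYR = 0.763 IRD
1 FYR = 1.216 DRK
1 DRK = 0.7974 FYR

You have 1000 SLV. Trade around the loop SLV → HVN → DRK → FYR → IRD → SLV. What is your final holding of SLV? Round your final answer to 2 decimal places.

1017.91

1000 SLV × 0.2872 = 287.2 HVN
287.2 HVN × 5.7 = 1637.04 DRK
1637.04 DRK × 0.7974 = 1305.375696 FYR
1305.375696 FYR × 0.763 = 996.001656048 IRD
996.001656048 IRD × 1.022 = 1017.913692481056 SLV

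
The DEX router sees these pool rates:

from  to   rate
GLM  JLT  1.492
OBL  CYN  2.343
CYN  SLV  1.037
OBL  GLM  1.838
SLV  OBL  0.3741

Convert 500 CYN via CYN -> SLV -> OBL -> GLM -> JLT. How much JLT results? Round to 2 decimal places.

500 CYN × 1.037 = 518.5 SLV
518.5 SLV × 0.3741 = 193.97085 OBL
193.97085 OBL × 1.838 = 356.5184223 GLM
356.5184223 GLM × 1.492 = 531.9254860716 JLT

531.93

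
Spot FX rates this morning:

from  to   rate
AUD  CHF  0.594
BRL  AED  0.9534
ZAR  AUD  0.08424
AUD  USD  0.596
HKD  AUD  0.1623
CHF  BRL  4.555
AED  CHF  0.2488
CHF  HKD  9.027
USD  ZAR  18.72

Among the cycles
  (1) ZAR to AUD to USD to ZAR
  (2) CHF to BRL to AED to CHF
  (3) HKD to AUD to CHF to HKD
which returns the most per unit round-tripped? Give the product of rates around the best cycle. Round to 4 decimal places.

(1) 0.08424 × 0.596 × 18.72 = 0.93988
(2) 4.555 × 0.9534 × 0.2488 = 1.08047
(3) 0.1623 × 0.594 × 9.027 = 0.87026
Highest is cycle (2) at 1.0805 (>1, arbitrage).

1.0805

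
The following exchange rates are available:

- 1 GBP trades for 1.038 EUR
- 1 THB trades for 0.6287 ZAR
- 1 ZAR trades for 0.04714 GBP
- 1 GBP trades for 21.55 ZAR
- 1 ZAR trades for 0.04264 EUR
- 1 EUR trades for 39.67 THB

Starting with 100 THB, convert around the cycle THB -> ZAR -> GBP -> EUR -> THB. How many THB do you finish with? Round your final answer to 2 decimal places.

100 THB × 0.6287 = 62.87 ZAR
62.87 ZAR × 0.04714 = 2.9636918 GBP
2.9636918 GBP × 1.038 = 3.0763120884 EUR
3.0763120884 EUR × 39.67 = 122.037300546828 THB

122.04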